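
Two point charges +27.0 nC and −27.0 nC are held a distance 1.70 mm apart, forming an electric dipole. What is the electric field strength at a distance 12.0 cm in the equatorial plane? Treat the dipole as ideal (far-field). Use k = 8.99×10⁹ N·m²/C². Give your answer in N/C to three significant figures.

E ≈ 239 N/C

Dipole moment p = qd = (2.70×10⁻⁸ C)(0.00170 m) = 4.59×10⁻¹¹ C·m.
In the equatorial plane E = kp/r³.
E = (8.99×10⁹)(4.59×10⁻¹¹) / (0.120)³ = 238.8 N/C.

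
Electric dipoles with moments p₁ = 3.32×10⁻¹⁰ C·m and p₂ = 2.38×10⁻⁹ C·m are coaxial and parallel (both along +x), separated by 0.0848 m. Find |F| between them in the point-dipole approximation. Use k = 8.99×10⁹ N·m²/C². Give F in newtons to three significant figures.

On-axis field of dipole 1 at distance r: E = 2kp₁/r³. Force on dipole 2 is F = p₂·dE/dr (gradient along axis).
dE/dr = −6kp₁/r⁴, so |F| = 6kp₁p₂/r⁴ (attractive for aligned moments).
F = 6(8.99×10⁹)(3.32×10⁻¹⁰)(2.38×10⁻⁹)/(0.0848)⁴ = 8.242×10⁻⁴ N.

F ≈ 8.24×10⁻⁴ N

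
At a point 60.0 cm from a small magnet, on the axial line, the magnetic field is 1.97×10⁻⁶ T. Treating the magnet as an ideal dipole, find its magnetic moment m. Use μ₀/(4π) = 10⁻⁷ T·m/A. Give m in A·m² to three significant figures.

m ≈ 2.13 A·m²

On axis B = (μ₀/4π)·2m/r³, so m = Br³·4π/(μ₀·2).
m = (1.97×10⁻⁶)·(0.600)³ / (2·10⁻⁷) = 2.128 A·m².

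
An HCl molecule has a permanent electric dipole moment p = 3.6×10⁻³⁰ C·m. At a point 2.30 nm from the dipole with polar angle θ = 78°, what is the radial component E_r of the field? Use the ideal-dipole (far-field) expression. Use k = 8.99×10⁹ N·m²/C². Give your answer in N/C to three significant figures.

For a dipole, E_r = (2kp cosθ)/r³.
kp/r³ = (8.99×10⁹)(3.60×10⁻³⁰)/(2.30×10⁻⁹)³ = 2.660×10⁶ N/C.
E_r = 2·2.660×10⁶·cos78° = 1.106×10⁶ N/C.

E_r ≈ 1.11×10⁶ N/C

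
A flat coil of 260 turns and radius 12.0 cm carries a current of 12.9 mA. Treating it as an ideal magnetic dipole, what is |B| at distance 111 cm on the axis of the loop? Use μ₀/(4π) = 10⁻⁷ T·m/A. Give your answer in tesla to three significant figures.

B ≈ 2.22×10⁻⁸ T

m = NIA = NIπa² = 260·(0.0129)·π·(0.120)² = 0.1517 A·m².
On axis B = (μ₀/4π)·2m/r³.
B = 2·(10⁻⁷)·(0.1517) / (1.11)³ = 2.218×10⁻⁸ T.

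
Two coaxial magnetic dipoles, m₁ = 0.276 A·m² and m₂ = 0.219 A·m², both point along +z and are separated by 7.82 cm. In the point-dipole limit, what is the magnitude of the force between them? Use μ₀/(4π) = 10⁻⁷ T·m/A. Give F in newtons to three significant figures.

On-axis B of dipole 1: B = (μ₀/4π)·2m₁/r³. Force on dipole 2: F = m₂·dB/dr.
dB/dr = −(μ₀/4π)·6m₁/r⁴, so |F| = (μ₀/4π)·6m₁m₂/r⁴.
F = 6(10⁻⁷)(0.276)(0.219)/(0.0782)⁴ = 9.698×10⁻⁴ N.

F ≈ 9.70×10⁻⁴ N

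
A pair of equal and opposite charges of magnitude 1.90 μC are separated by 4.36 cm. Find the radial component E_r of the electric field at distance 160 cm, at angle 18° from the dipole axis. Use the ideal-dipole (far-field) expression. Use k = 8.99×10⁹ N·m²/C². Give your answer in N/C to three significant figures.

E_r ≈ 346 N/C

Dipole moment p = qd = (1.90×10⁻⁶ C)(0.0436 m) = 8.284×10⁻⁸ C·m.
For a dipole, E_r = (2kp cosθ)/r³.
kp/r³ = (8.99×10⁹)(8.284×10⁻⁸)/(1.60)³ = 181.8 N/C.
E_r = 2·181.8·cos18° = 345.8 N/C.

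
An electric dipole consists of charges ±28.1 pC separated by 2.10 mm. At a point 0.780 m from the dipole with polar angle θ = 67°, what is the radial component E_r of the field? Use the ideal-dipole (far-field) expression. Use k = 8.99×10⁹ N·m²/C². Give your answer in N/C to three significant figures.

E_r ≈ 8.74×10⁻⁴ N/C

Dipole moment p = qd = (2.81×10⁻¹¹ C)(0.00210 m) = 5.901×10⁻¹⁴ C·m.
For a dipole, E_r = (2kp cosθ)/r³.
kp/r³ = (8.99×10⁹)(5.901×10⁻¹⁴)/(0.780)³ = 0.001118 N/C.
E_r = 2·0.001118·cos67° = 8.736×10⁻⁴ N/C.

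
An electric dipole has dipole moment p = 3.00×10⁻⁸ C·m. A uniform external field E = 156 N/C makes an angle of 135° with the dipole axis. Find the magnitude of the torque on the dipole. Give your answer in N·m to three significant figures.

Torque on an electric dipole: τ = pE sinθ.
τ = (3.00×10⁻⁸)(156)·sin135° = 3.309×10⁻⁶ N·m.

τ ≈ 3.31×10⁻⁶ N·m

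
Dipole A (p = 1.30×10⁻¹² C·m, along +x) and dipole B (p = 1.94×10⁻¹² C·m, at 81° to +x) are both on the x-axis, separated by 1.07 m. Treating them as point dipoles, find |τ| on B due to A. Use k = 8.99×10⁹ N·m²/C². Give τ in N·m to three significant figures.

The second dipole sits on the axis of the first, so the field there is axial: E₁ = 2kp₁/r³ along +x.
E₁ = 2(8.99×10⁹)(1.30×10⁻¹²)/(1.07)³ = 0.01908 N/C.
Torque on the second dipole: τ = p₂ E₁ sinθ.
τ = (1.94×10⁻¹²)(0.01908)·sin81° = 3.656×10⁻¹⁴ N·m.

τ ≈ 3.66×10⁻¹⁴ N·m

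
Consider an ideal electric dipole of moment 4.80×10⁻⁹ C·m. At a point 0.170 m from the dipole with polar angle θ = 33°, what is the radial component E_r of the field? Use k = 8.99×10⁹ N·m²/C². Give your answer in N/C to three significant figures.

E_r ≈ 1.47×10⁴ N/C

For a dipole, E_r = (2kp cosθ)/r³.
kp/r³ = (8.99×10⁹)(4.80×10⁻⁹)/(0.170)³ = 8783 N/C.
E_r = 2·8783·cos33° = 1.473×10⁴ N/C.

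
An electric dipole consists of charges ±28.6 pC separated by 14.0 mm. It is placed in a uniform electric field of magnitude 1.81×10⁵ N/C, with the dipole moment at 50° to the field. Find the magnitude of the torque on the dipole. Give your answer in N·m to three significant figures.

τ ≈ 5.55×10⁻⁸ N·m

Dipole moment p = qd = (2.86×10⁻¹¹ C)(0.0140 m) = 4.004×10⁻¹³ C·m.
Torque on an electric dipole: τ = pE sinθ.
τ = (4.004×10⁻¹³)(1.81×10⁵)·sin50° = 5.552×10⁻⁸ N·m.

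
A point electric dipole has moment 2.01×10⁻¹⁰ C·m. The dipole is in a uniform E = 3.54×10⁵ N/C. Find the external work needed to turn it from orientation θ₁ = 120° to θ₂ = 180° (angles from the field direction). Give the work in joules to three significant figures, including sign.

W_ext = ΔU = U(θ₂) − U(θ₁) = −pE cosθ₂ − (−pE cosθ₁) = pE(cosθ₁ − cosθ₂).
W = (2.01×10⁻¹⁰)(3.54×10⁵)·(cos120° − cos180°) = (7.115×10⁻⁵)·(+0.5000) = 3.558×10⁻⁵ J.

W ≈ 3.56×10⁻⁵ J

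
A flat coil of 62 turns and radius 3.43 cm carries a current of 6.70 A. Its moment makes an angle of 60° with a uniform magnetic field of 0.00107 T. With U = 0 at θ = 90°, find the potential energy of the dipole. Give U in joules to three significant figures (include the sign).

m = NIA = NIπa² = 62·(6.70)·π·(0.0343)² = 1.535 A·m².
U = −m·B = −mB cosθ.
U = −(1.535)(0.00107)·cos60° = -8.212×10⁻⁴ J.

U ≈ -8.21×10⁻⁴ J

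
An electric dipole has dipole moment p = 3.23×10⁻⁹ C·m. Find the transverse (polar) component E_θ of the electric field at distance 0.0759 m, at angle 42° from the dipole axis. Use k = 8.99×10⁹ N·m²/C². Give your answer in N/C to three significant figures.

E_θ ≈ 4.44×10⁴ N/C

For a dipole, E_θ = (kp sinθ)/r³.
kp/r³ = (8.99×10⁹)(3.23×10⁻⁹)/(0.0759)³ = 6.641×10⁴ N/C.
E_θ = 6.641×10⁴·sin42° = 4.444×10⁴ N/C.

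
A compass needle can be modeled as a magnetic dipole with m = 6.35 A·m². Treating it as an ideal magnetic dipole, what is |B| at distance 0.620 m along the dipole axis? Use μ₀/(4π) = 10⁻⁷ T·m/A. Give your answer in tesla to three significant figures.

On axis B = (μ₀/4π)·2m/r³.
B = 2·(10⁻⁷)·(6.35) / (0.620)³ = 5.329×10⁻⁶ T.

B ≈ 5.33×10⁻⁶ T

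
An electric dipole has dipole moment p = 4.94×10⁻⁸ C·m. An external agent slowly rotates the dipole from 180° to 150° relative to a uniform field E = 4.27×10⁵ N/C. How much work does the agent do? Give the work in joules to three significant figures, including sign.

W ≈ -0.00283 J

W_ext = ΔU = U(θ₂) − U(θ₁) = −pE cosθ₂ − (−pE cosθ₁) = pE(cosθ₁ − cosθ₂).
W = (4.94×10⁻⁸)(4.27×10⁵)·(cos180° − cos150°) = (0.02109)·(-0.1340) = -0.002826 J.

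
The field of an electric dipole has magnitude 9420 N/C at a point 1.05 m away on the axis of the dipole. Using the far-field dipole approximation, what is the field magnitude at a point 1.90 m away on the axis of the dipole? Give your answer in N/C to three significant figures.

Dipole fields scale as 1/r³ in the far field; the geometry is the same at both points.
E₂ = E₁ · (r₁/r₂)³ = 9420 · (1.05/1.90)³.
(r₁/r₂)³ = (0.5526)³ = 0.1688.
E₂ ≈ 1590 N/C.

E ≈ 1590 N/C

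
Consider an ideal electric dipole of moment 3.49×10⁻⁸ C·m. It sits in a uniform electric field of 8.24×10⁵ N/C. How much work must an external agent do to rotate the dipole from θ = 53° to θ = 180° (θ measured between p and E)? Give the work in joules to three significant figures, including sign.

W ≈ 0.0461 J

W_ext = ΔU = U(θ₂) − U(θ₁) = −pE cosθ₂ − (−pE cosθ₁) = pE(cosθ₁ − cosθ₂).
W = (3.49×10⁻⁸)(8.24×10⁵)·(cos53° − cos180°) = (0.02876)·(+1.6018) = 0.04606 J.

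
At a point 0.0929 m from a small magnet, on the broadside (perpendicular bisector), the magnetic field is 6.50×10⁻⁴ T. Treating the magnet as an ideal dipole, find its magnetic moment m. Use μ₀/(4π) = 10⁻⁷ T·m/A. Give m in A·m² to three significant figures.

m ≈ 5.21 A·m²

In the equatorial plane B = (μ₀/4π)·m/r³, so m = Br³·4π/(μ₀).
m = (6.50×10⁻⁴)·(0.0929)³ / (10⁻⁷) = 5.211 A·m².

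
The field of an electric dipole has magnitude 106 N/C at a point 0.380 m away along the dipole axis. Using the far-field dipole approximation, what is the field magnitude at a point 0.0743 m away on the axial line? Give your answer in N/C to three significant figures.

E ≈ 1.42×10⁴ N/C

Dipole fields scale as 1/r³ in the far field; the geometry is the same at both points.
E₂ = E₁ · (r₁/r₂)³ = 106 · (0.380/0.0743)³.
(r₁/r₂)³ = (5.114)³ = 133.8.
E₂ ≈ 1.418×10⁴ N/C.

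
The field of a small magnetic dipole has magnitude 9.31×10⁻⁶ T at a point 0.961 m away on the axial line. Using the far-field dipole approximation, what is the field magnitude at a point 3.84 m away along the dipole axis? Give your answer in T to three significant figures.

Dipole fields scale as 1/r³ in the far field; the geometry is the same at both points.
B₂ = B₁ · (r₁/r₂)³ = 9.31×10⁻⁶ · (0.961/3.84)³.
(r₁/r₂)³ = (0.2503)³ = 0.01567.
B₂ ≈ 1.459×10⁻⁷ T.

B ≈ 1.46×10⁻⁷ T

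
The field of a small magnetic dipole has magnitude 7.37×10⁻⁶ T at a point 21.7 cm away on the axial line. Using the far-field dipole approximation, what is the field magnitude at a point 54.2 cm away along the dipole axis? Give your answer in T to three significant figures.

Dipole fields scale as 1/r³ in the far field; the geometry is the same at both points.
B₂ = B₁ · (r₁/r₂)³ = 7.37×10⁻⁶ · (21.7/54.2)³.
(r₁/r₂)³ = (0.4004)³ = 0.06418.
B₂ ≈ 4.730×10⁻⁷ T.

B ≈ 4.73×10⁻⁷ T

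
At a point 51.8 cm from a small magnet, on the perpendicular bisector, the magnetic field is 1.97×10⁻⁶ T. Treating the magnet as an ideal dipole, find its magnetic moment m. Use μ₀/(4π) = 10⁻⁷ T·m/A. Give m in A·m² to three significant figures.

m ≈ 2.74 A·m²

In the equatorial plane B = (μ₀/4π)·m/r³, so m = Br³·4π/(μ₀).
m = (1.97×10⁻⁶)·(0.518)³ / (10⁻⁷) = 2.738 A·m².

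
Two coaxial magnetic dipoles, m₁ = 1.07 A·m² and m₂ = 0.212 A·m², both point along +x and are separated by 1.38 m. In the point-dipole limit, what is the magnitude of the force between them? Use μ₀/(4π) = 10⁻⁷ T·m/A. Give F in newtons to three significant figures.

F ≈ 3.75×10⁻⁸ N

On-axis B of dipole 1: B = (μ₀/4π)·2m₁/r³. Force on dipole 2: F = m₂·dB/dr.
dB/dr = −(μ₀/4π)·6m₁/r⁴, so |F| = (μ₀/4π)·6m₁m₂/r⁴.
F = 6(10⁻⁷)(1.07)(0.212)/(1.38)⁴ = 3.753×10⁻⁸ N.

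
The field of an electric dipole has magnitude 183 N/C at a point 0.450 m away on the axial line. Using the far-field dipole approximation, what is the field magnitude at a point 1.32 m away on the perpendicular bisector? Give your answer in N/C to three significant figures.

Dipole fields scale as 1/r³ in the far field.
The axial field is twice the equatorial field at the same r, so the geometry factor is 1/2.
E₂ = E₁ · (1/2) · (r₁/r₂)³ = 183 · 0.5 · (0.450/1.32)³.
(r₁/r₂)³ = (0.3409)³ = 0.03962.
E₂ ≈ 3.625 N/C.

E ≈ 3.63 N/C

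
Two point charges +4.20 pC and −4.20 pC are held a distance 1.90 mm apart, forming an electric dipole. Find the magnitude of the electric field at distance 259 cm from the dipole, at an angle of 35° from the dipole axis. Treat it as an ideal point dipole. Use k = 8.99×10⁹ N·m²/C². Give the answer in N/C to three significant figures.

E ≈ 7.17×10⁻⁶ N/C

Dipole moment p = qd = (4.20×10⁻¹² C)(0.00190 m) = 7.98×10⁻¹⁵ C·m.
At angle θ the dipole field magnitude is E = (kp/r³)·√(1 + 3cos²θ).
kp/r³ = (8.99×10⁹)(7.98×10⁻¹⁵) / (2.59)³ = 4.129×10⁻⁶ N/C.
√(1 + 3cos²35°) = √(1 + 3·0.6710) = √3.0130 ≈ 1.7358.
E ≈ 4.129×10⁻⁶ × 1.736 = 7.167×10⁻⁶ N/C.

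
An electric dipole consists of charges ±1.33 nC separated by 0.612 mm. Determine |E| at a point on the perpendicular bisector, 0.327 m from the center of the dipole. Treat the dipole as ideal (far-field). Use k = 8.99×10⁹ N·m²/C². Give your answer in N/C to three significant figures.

Dipole moment p = qd = (1.33×10⁻⁹ C)(6.12×10⁻⁴ m) = 8.14×10⁻¹³ C·m.
In the equatorial plane E = kp/r³.
E = (8.99×10⁹)(8.14×10⁻¹³) / (0.327)³ = 0.2093 N/C.

E ≈ 0.209 N/C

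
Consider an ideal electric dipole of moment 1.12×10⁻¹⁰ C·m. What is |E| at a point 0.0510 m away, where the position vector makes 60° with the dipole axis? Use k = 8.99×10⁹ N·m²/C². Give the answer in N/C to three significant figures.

At angle θ the dipole field magnitude is E = (kp/r³)·√(1 + 3cos²θ).
kp/r³ = (8.99×10⁹)(1.12×10⁻¹⁰) / (0.0510)³ = 7590 N/C.
√(1 + 3cos²60°) = √(1 + 3·0.2500) = √1.7500 ≈ 1.3229.
E ≈ 7590 × 1.323 = 1.004×10⁴ N/C.

E ≈ 1.00×10⁴ N/C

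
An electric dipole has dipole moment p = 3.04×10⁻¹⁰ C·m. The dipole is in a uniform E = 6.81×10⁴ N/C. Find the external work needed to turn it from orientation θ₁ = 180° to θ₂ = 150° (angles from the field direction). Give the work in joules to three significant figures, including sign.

W ≈ -2.77×10⁻⁶ J

W_ext = ΔU = U(θ₂) − U(θ₁) = −pE cosθ₂ − (−pE cosθ₁) = pE(cosθ₁ − cosθ₂).
W = (3.04×10⁻¹⁰)(6.81×10⁴)·(cos180° − cos150°) = (2.070×10⁻⁵)·(-0.1340) = -2.774×10⁻⁶ J.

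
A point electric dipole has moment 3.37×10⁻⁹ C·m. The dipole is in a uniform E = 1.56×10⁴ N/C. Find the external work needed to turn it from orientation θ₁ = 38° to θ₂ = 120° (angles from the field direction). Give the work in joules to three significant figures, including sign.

W ≈ 6.77×10⁻⁵ J

W_ext = ΔU = U(θ₂) − U(θ₁) = −pE cosθ₂ − (−pE cosθ₁) = pE(cosθ₁ − cosθ₂).
W = (3.37×10⁻⁹)(1.56×10⁴)·(cos38° − cos120°) = (5.257×10⁻⁵)·(+1.2880) = 6.771×10⁻⁵ J.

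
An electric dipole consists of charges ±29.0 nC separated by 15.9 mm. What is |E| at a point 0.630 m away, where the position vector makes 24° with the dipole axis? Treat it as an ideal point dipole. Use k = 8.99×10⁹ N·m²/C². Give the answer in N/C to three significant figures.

Dipole moment p = qd = (2.90×10⁻⁸ C)(0.0159 m) = 4.611×10⁻¹⁰ C·m.
At angle θ the dipole field magnitude is E = (kp/r³)·√(1 + 3cos²θ).
kp/r³ = (8.99×10⁹)(4.611×10⁻¹⁰) / (0.630)³ = 16.58 N/C.
√(1 + 3cos²24°) = √(1 + 3·0.8346) = √3.5037 ≈ 1.8718.
E ≈ 16.58 × 1.872 = 31.03 N/C.

E ≈ 31.0 N/C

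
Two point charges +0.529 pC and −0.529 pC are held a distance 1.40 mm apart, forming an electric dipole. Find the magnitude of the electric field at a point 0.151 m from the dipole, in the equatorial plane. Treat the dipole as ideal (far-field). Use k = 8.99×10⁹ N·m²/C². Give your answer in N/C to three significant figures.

Dipole moment p = qd = (5.29×10⁻¹³ C)(0.00140 m) = 7.406×10⁻¹⁶ C·m.
On the perpendicular bisector E = kp/r³ (half the axial value at the same distance).
E = (8.99×10⁹)(7.406×10⁻¹⁶) / (0.151)³ = 0.001934 N/C.

E ≈ 0.00193 N/C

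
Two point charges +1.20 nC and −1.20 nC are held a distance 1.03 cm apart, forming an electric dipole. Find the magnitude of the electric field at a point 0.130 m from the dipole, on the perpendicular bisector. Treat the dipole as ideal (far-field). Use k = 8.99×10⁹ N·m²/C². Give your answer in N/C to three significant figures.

E ≈ 50.6 N/C

Dipole moment p = qd = (1.20×10⁻⁹ C)(0.0103 m) = 1.236×10⁻¹¹ C·m.
In the equatorial plane E = kp/r³.
E = (8.99×10⁹)(1.236×10⁻¹¹) / (0.130)³ = 50.58 N/C.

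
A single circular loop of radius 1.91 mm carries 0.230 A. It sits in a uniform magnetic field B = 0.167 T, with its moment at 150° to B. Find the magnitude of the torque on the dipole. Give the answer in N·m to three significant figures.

Magnetic moment m = IA = Iπa² = (0.230)·π·(0.00191)² = 2.636×10⁻⁶ A·m².
Torque on a magnetic dipole: τ = mB sinθ.
τ = (2.636×10⁻⁶)(0.167)·sin150° = 2.201×10⁻⁷ N·m.

τ ≈ 2.20×10⁻⁷ N·m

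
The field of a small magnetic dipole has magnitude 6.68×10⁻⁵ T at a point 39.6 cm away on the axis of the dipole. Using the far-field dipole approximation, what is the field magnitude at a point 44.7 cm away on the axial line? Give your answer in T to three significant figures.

Dipole fields scale as 1/r³ in the far field; the geometry is the same at both points.
B₂ = B₁ · (r₁/r₂)³ = 6.68×10⁻⁵ · (39.6/44.7)³.
(r₁/r₂)³ = (0.8859)³ = 0.6953.
B₂ ≈ 4.645×10⁻⁵ T.

B ≈ 4.64×10⁻⁵ T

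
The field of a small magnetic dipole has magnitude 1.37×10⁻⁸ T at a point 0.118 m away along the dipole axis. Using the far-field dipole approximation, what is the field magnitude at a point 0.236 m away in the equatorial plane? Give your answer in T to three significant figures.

B ≈ 8.56×10⁻¹⁰ T

Dipole fields scale as 1/r³ in the far field.
The axial field is twice the equatorial field at the same r, so the geometry factor is 1/2.
B₂ = B₁ · (1/2) · (r₁/r₂)³ = 1.37×10⁻⁸ · 0.5 · (0.118/0.236)³.
(r₁/r₂)³ = (0.5)³ = 0.125.
B₂ ≈ 8.562×10⁻¹⁰ T.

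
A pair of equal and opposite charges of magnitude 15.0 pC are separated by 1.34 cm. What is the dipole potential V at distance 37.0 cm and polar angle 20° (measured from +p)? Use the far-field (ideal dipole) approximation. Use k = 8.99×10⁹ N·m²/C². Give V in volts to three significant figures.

Dipole moment p = qd = (1.50×10⁻¹¹ C)(0.0134 m) = 2.01×10⁻¹³ C·m.
The dipole potential is V = kp cosθ / r².
V = (8.99×10⁹)(2.01×10⁻¹³)·cos20° / (0.370)² = 0.01240 V.

V ≈ 0.0124 V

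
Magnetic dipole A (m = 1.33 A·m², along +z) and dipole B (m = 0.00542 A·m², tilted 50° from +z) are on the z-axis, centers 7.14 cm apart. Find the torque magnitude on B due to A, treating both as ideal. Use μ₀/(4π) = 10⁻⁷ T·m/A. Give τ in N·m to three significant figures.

Dipole B is on the axis of dipole A, so B₁ there is axial: B₁ = (μ₀/4π)·2m₁/r³ along +z.
B₁ = 2(10⁻⁷)(1.33)/(0.0714)³ = 7.308×10⁻⁴ T.
τ = m₂ B₁ sinθ.
τ = (0.00542)(7.308×10⁻⁴)·sin50° = 3.034×10⁻⁶ N·m.

τ ≈ 3.03×10⁻⁶ N·m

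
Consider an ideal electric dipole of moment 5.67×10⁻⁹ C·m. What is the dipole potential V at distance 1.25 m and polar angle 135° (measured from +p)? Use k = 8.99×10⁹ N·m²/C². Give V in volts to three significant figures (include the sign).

The dipole potential is V = kp cosθ / r².
V = (8.99×10⁹)(5.67×10⁻⁹)·cos135° / (1.25)² = -23.07 V.

V ≈ -23.1 V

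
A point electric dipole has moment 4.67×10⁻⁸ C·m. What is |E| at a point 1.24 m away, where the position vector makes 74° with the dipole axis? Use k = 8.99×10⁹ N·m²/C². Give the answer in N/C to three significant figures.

E ≈ 244 N/C

At angle θ the dipole field magnitude is E = (kp/r³)·√(1 + 3cos²θ).
kp/r³ = (8.99×10⁹)(4.67×10⁻⁸) / (1.24)³ = 220.2 N/C.
√(1 + 3cos²74°) = √(1 + 3·0.0760) = √1.2279 ≈ 1.1081.
E ≈ 220.2 × 1.108 = 244.0 N/C.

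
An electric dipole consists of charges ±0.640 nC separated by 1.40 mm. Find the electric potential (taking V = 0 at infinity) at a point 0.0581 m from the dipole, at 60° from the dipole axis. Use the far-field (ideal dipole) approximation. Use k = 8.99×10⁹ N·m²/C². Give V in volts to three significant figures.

Dipole moment p = qd = (6.40×10⁻¹⁰ C)(0.00140 m) = 8.96×10⁻¹³ C·m.
The dipole potential is V = kp cosθ / r².
V = (8.99×10⁹)(8.96×10⁻¹³)·cos60° / (0.0581)² = 1.193 V.

V ≈ 1.19 V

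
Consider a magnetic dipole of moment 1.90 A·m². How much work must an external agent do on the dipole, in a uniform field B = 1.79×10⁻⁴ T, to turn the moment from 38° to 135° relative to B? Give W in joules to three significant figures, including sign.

W_ext = ΔU = −mB cosθ₂ + mB cosθ₁ = mB(cosθ₁ − cosθ₂).
W = (1.90)(1.79×10⁻⁴)·(cos38° − cos135°) = (3.401×10⁻⁴)·(+1.4951) = 5.085×10⁻⁴ J.

W ≈ 5.08×10⁻⁴ J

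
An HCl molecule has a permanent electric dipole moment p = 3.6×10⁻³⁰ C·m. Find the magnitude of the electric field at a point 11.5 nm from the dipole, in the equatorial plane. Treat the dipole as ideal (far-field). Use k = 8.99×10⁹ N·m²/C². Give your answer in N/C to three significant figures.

In the equatorial plane E = kp/r³.
E = (8.99×10⁹)(3.60×10⁻³⁰) / (1.15×10⁻⁸)³ = 2.128×10⁴ N/C.

E ≈ 2.13×10⁴ N/C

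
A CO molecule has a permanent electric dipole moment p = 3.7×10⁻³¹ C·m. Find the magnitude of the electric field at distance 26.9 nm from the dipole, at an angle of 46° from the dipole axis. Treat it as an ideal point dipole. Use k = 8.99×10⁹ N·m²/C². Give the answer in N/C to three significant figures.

At angle θ the dipole field magnitude is E = (kp/r³)·√(1 + 3cos²θ).
kp/r³ = (8.99×10⁹)(3.70×10⁻³¹) / (2.69×10⁻⁸)³ = 170.9 N/C.
√(1 + 3cos²46°) = √(1 + 3·0.4826) = √2.4477 ≈ 1.5645.
E ≈ 170.9 × 1.564 = 267.3 N/C.

E ≈ 267 N/C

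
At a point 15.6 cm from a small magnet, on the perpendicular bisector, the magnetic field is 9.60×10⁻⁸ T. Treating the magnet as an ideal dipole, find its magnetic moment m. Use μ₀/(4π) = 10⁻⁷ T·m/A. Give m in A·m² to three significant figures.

In the equatorial plane B = (μ₀/4π)·m/r³, so m = Br³·4π/(μ₀).
m = (9.60×10⁻⁸)·(0.156)³ / (10⁻⁷) = 0.003645 A·m².

m ≈ 0.00364 A·m²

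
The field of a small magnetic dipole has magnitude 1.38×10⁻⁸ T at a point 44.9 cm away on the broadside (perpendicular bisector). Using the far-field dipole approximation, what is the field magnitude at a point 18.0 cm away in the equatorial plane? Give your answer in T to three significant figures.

B ≈ 2.14×10⁻⁷ T

Dipole fields scale as 1/r³ in the far field; the geometry is the same at both points.
B₂ = B₁ · (r₁/r₂)³ = 1.38×10⁻⁸ · (44.9/18.0)³.
(r₁/r₂)³ = (2.494)³ = 15.52.
B₂ ≈ 2.142×10⁻⁷ T.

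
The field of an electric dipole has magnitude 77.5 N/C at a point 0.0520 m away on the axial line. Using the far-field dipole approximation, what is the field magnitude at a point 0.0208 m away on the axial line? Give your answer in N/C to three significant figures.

E ≈ 1210 N/C

Dipole fields scale as 1/r³ in the far field; the geometry is the same at both points.
E₂ = E₁ · (r₁/r₂)³ = 77.5 · (0.0520/0.0208)³.
(r₁/r₂)³ = (2.5)³ = 15.62.
E₂ ≈ 1211 N/C.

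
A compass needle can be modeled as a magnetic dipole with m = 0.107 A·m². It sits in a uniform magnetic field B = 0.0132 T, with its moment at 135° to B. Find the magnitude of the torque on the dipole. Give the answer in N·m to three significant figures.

τ ≈ 9.99×10⁻⁴ N·m

Torque on a magnetic dipole: τ = mB sinθ.
τ = (0.107)(0.0132)·sin135° = 9.987×10⁻⁴ N·m.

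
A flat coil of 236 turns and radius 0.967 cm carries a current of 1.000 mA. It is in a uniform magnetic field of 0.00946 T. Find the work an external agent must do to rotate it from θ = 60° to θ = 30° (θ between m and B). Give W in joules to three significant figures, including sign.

W ≈ -2.40×10⁻⁷ J

m = NIA = NIπa² = 236·(0.00100)·π·(0.00967)² = 6.933×10⁻⁵ A·m².
W_ext = ΔU = −mB cosθ₂ + mB cosθ₁ = mB(cosθ₁ − cosθ₂).
W = (6.933×10⁻⁵)(0.00946)·(cos60° − cos30°) = (6.559×10⁻⁷)·(-0.3660) = -2.401×10⁻⁷ J.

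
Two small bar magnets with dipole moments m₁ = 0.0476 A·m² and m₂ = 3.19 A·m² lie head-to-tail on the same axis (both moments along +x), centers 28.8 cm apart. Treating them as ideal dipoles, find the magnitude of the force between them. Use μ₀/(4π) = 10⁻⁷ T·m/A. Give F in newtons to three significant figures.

F ≈ 1.32×10⁻⁵ N

On-axis B of dipole 1: B = (μ₀/4π)·2m₁/r³. Force on dipole 2: F = m₂·dB/dr.
dB/dr = −(μ₀/4π)·6m₁/r⁴, so |F| = (μ₀/4π)·6m₁m₂/r⁴.
F = 6(10⁻⁷)(0.0476)(3.19)/(0.288)⁴ = 1.324×10⁻⁵ N.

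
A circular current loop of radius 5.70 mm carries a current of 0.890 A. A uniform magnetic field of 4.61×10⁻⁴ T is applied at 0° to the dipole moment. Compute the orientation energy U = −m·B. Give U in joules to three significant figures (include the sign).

U ≈ -4.19×10⁻⁸ J

Magnetic moment m = IA = Iπa² = (0.890)·π·(0.00570)² = 9.084×10⁻⁵ A·m².
U = −m·B = −mB cosθ.
U = −(9.084×10⁻⁵)(4.61×10⁻⁴)·cos0° = -4.188×10⁻⁸ J.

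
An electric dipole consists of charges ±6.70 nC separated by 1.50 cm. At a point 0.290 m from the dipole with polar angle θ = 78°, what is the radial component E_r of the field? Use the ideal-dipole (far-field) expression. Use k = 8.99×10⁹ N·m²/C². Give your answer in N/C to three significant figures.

E_r ≈ 15.4 N/C

Dipole moment p = qd = (6.70×10⁻⁹ C)(0.0150 m) = 1.005×10⁻¹⁰ C·m.
For a dipole, E_r = (2kp cosθ)/r³.
kp/r³ = (8.99×10⁹)(1.005×10⁻¹⁰)/(0.290)³ = 37.05 N/C.
E_r = 2·37.05·cos78° = 15.40 N/C.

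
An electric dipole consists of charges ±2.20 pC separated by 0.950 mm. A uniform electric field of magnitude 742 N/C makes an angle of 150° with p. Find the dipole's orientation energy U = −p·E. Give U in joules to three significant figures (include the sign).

U ≈ 1.34×10⁻¹² J

Dipole moment p = qd = (2.20×10⁻¹² C)(9.50×10⁻⁴ m) = 2.09×10⁻¹⁵ C·m.
U = −p·E = −pE cosθ.
U = −(2.09×10⁻¹⁵)(742)·cos150° = 1.343×10⁻¹² J.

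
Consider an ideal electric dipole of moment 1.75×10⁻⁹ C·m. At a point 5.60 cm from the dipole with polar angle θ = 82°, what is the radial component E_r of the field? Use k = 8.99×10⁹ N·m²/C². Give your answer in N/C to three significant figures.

For a dipole, E_r = (2kp cosθ)/r³.
kp/r³ = (8.99×10⁹)(1.75×10⁻⁹)/(0.0560)³ = 8.958×10⁴ N/C.
E_r = 2·8.958×10⁴·cos82° = 2.494×10⁴ N/C.

E_r ≈ 2.49×10⁴ N/C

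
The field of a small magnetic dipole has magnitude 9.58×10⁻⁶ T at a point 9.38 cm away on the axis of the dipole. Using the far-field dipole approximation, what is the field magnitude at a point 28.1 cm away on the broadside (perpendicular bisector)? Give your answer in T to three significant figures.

B ≈ 1.78×10⁻⁷ T

Dipole fields scale as 1/r³ in the far field.
The axial field is twice the equatorial field at the same r, so the geometry factor is 1/2.
B₂ = B₁ · (1/2) · (r₁/r₂)³ = 9.58×10⁻⁶ · 0.5 · (9.38/28.1)³.
(r₁/r₂)³ = (0.3338)³ = 0.0372.
B₂ ≈ 1.782×10⁻⁷ T.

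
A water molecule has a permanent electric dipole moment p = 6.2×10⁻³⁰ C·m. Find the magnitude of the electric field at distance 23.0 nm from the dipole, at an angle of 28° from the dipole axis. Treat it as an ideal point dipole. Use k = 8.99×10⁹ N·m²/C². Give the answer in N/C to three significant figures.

E ≈ 8370 N/C

At angle θ the dipole field magnitude is E = (kp/r³)·√(1 + 3cos²θ).
kp/r³ = (8.99×10⁹)(6.20×10⁻³⁰) / (2.30×10⁻⁸)³ = 4581 N/C.
√(1 + 3cos²28°) = √(1 + 3·0.7796) = √3.3388 ≈ 1.8272.
E ≈ 4581 × 1.827 = 8371 N/C.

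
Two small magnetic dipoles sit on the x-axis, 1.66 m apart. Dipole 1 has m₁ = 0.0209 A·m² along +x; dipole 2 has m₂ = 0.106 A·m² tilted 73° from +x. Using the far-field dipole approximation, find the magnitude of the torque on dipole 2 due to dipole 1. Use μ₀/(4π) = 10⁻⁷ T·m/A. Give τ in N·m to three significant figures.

τ ≈ 9.26×10⁻¹¹ N·m

Dipole B is on the axis of dipole A, so B₁ there is axial: B₁ = (μ₀/4π)·2m₁/r³ along +x.
B₁ = 2(10⁻⁷)(0.0209)/(1.66)³ = 9.138×10⁻¹⁰ T.
τ = m₂ B₁ sinθ.
τ = (0.106)(9.138×10⁻¹⁰)·sin73° = 9.263×10⁻¹¹ N·m.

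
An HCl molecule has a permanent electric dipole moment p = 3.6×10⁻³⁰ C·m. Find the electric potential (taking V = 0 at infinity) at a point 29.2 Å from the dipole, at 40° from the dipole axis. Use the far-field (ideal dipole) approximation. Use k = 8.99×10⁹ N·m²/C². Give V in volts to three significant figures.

The dipole potential is V = kp cosθ / r².
V = (8.99×10⁹)(3.60×10⁻³⁰)·cos40° / (2.92×10⁻⁹)² = 0.002908 V.

V ≈ 0.00291 V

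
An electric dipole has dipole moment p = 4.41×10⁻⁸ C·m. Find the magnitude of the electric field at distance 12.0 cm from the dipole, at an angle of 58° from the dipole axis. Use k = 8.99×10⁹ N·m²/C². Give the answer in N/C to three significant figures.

E ≈ 3.11×10⁵ N/C

At angle θ the dipole field magnitude is E = (kp/r³)·√(1 + 3cos²θ).
kp/r³ = (8.99×10⁹)(4.41×10⁻⁸) / (0.120)³ = 2.294×10⁵ N/C.
√(1 + 3cos²58°) = √(1 + 3·0.2808) = √1.8424 ≈ 1.3574.
E ≈ 2.294×10⁵ × 1.357 = 3.114×10⁵ N/C.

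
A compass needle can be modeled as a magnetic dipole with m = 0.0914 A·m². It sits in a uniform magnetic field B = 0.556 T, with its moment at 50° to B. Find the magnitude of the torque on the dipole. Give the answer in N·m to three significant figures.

Torque on a magnetic dipole: τ = mB sinθ.
τ = (0.0914)(0.556)·sin50° = 0.03893 N·m.

τ ≈ 0.0389 N·m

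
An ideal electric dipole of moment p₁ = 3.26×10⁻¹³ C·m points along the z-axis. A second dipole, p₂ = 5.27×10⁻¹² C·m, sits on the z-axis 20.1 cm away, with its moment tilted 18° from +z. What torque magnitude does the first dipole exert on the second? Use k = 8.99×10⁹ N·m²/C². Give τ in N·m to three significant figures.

The second dipole sits on the axis of the first, so the field there is axial: E₁ = 2kp₁/r³ along +z.
E₁ = 2(8.99×10⁹)(3.26×10⁻¹³)/(0.201)³ = 0.7218 N/C.
Torque on the second dipole: τ = p₂ E₁ sinθ.
τ = (5.27×10⁻¹²)(0.7218)·sin18° = 1.175×10⁻¹² N·m.

τ ≈ 1.18×10⁻¹² N·m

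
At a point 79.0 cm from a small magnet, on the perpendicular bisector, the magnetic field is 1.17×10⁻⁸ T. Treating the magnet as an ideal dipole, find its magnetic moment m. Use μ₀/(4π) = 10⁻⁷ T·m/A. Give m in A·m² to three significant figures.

In the equatorial plane B = (μ₀/4π)·m/r³, so m = Br³·4π/(μ₀).
m = (1.17×10⁻⁸)·(0.790)³ / (10⁻⁷) = 0.05769 A·m².

m ≈ 0.0577 A·m²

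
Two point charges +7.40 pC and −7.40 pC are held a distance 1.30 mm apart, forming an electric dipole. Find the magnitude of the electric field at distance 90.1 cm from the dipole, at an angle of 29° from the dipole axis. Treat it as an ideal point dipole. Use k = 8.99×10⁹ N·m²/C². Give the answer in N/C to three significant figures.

E ≈ 2.15×10⁻⁴ N/C

Dipole moment p = qd = (7.40×10⁻¹² C)(0.00130 m) = 9.62×10⁻¹⁵ C·m.
At angle θ the dipole field magnitude is E = (kp/r³)·√(1 + 3cos²θ).
kp/r³ = (8.99×10⁹)(9.62×10⁻¹⁵) / (0.901)³ = 1.182×10⁻⁴ N/C.
√(1 + 3cos²29°) = √(1 + 3·0.7650) = √3.2949 ≈ 1.8152.
E ≈ 1.182×10⁻⁴ × 1.815 = 2.146×10⁻⁴ N/C.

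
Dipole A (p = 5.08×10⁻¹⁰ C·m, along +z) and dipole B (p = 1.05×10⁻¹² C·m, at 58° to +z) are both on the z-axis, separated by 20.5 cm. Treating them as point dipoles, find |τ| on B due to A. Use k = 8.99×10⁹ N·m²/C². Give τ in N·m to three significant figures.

τ ≈ 9.44×10⁻¹⁰ N·m

The second dipole sits on the axis of the first, so the field there is axial: E₁ = 2kp₁/r³ along +z.
E₁ = 2(8.99×10⁹)(5.08×10⁻¹⁰)/(0.205)³ = 1060 N/C.
Torque on the second dipole: τ = p₂ E₁ sinθ.
τ = (1.05×10⁻¹²)(1060)·sin58° = 9.441×10⁻¹⁰ N·m.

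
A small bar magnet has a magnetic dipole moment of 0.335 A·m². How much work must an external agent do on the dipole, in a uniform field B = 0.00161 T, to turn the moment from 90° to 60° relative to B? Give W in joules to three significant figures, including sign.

W ≈ -2.70×10⁻⁴ J

W_ext = ΔU = −mB cosθ₂ + mB cosθ₁ = mB(cosθ₁ − cosθ₂).
W = (0.335)(0.00161)·(cos90° − cos60°) = (5.394×10⁻⁴)·(-0.5000) = -2.697×10⁻⁴ J.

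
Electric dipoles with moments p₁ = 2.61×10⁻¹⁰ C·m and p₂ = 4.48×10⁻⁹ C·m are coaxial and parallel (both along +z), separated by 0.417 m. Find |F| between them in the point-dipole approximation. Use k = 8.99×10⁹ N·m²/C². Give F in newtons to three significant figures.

F ≈ 2.09×10⁻⁶ N

On-axis field of dipole 1 at distance r: E = 2kp₁/r³. Force on dipole 2 is F = p₂·dE/dr (gradient along axis).
dE/dr = −6kp₁/r⁴, so |F| = 6kp₁p₂/r⁴ (attractive for aligned moments).
F = 6(8.99×10⁹)(2.61×10⁻¹⁰)(4.48×10⁻⁹)/(0.417)⁴ = 2.086×10⁻⁶ N.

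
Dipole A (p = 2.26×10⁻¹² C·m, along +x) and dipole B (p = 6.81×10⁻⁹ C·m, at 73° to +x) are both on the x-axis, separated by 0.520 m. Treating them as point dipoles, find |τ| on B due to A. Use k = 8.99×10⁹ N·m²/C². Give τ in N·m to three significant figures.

τ ≈ 1.88×10⁻⁹ N·m

The second dipole sits on the axis of the first, so the field there is axial: E₁ = 2kp₁/r³ along +x.
E₁ = 2(8.99×10⁹)(2.26×10⁻¹²)/(0.520)³ = 0.2890 N/C.
Torque on the second dipole: τ = p₂ E₁ sinθ.
τ = (6.81×10⁻⁹)(0.2890)·sin73° = 1.882×10⁻⁹ N·m.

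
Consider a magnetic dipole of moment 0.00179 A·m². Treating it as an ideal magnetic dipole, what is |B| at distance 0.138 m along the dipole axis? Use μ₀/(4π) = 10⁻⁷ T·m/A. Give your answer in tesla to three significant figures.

On axis B = (μ₀/4π)·2m/r³.
B = 2·(10⁻⁷)·(0.00179) / (0.138)³ = 1.362×10⁻⁷ T.

B ≈ 1.36×10⁻⁷ T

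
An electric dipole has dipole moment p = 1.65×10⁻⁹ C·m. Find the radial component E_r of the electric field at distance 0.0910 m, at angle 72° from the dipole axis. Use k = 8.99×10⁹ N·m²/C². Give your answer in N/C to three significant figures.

For a dipole, E_r = (2kp cosθ)/r³.
kp/r³ = (8.99×10⁹)(1.65×10⁻⁹)/(0.0910)³ = 1.968×10⁴ N/C.
E_r = 2·1.968×10⁴·cos72° = 1.217×10⁴ N/C.

E_r ≈ 1.22×10⁴ N/C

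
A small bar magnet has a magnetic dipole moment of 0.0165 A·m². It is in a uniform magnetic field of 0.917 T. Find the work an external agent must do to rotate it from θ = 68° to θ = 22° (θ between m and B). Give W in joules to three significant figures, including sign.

W_ext = ΔU = −mB cosθ₂ + mB cosθ₁ = mB(cosθ₁ − cosθ₂).
W = (0.0165)(0.917)·(cos68° − cos22°) = (0.01513)·(-0.5526) = -0.008361 J.

W ≈ -0.00836 J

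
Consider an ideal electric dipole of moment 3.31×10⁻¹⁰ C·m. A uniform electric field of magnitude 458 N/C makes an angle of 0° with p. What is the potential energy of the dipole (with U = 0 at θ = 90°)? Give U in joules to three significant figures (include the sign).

U ≈ -1.52×10⁻⁷ J

U = −p·E = −pE cosθ.
U = −(3.31×10⁻¹⁰)(458)·cos0° = -1.516×10⁻⁷ J.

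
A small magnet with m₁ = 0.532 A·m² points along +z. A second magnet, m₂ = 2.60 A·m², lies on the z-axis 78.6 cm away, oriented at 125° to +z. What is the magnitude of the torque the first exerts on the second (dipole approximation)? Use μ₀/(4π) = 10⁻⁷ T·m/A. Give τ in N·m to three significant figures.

τ ≈ 4.67×10⁻⁷ N·m

Dipole B is on the axis of dipole A, so B₁ there is axial: B₁ = (μ₀/4π)·2m₁/r³ along +z.
B₁ = 2(10⁻⁷)(0.532)/(0.786)³ = 2.191×10⁻⁷ T.
τ = m₂ B₁ sinθ.
τ = (2.60)(2.191×10⁻⁷)·sin125° = 4.667×10⁻⁷ N·m.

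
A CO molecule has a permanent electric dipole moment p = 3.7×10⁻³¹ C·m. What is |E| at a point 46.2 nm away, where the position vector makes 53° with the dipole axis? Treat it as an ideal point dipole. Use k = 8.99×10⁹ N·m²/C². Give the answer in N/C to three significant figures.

E ≈ 48.7 N/C

At angle θ the dipole field magnitude is E = (kp/r³)·√(1 + 3cos²θ).
kp/r³ = (8.99×10⁹)(3.70×10⁻³¹) / (4.62×10⁻⁸)³ = 33.73 N/C.
√(1 + 3cos²53°) = √(1 + 3·0.3622) = √2.0865 ≈ 1.4445.
E ≈ 33.73 × 1.444 = 48.72 N/C.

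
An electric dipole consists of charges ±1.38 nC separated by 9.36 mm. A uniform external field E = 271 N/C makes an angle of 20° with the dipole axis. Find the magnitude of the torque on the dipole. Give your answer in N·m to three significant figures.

τ ≈ 1.20×10⁻⁹ N·m

Dipole moment p = qd = (1.38×10⁻⁹ C)(0.00936 m) = 1.292×10⁻¹¹ C·m.
Torque on an electric dipole: τ = pE sinθ.
τ = (1.292×10⁻¹¹)(271)·sin20° = 1.198×10⁻⁹ N·m.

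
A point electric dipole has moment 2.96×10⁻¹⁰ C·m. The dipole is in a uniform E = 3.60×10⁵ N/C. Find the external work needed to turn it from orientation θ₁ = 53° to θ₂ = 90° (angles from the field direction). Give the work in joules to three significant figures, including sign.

W ≈ 6.41×10⁻⁵ J

W_ext = ΔU = U(θ₂) − U(θ₁) = −pE cosθ₂ − (−pE cosθ₁) = pE(cosθ₁ − cosθ₂).
W = (2.96×10⁻¹⁰)(3.60×10⁵)·(cos53° − cos90°) = (1.066×10⁻⁴)·(+0.6018) = 6.413×10⁻⁵ J.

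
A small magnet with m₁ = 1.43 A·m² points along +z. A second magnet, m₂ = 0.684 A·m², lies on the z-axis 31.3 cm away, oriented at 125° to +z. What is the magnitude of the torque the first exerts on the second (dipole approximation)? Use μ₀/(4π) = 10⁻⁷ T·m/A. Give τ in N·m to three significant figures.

Dipole B is on the axis of dipole A, so B₁ there is axial: B₁ = (μ₀/4π)·2m₁/r³ along +z.
B₁ = 2(10⁻⁷)(1.43)/(0.313)³ = 9.327×10⁻⁶ T.
τ = m₂ B₁ sinθ.
τ = (0.684)(9.327×10⁻⁶)·sin125° = 5.226×10⁻⁶ N·m.

τ ≈ 5.23×10⁻⁶ N·m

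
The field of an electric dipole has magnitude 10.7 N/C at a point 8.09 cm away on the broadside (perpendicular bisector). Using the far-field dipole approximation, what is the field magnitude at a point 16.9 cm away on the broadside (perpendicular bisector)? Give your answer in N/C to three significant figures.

E ≈ 1.17 N/C

Dipole fields scale as 1/r³ in the far field; the geometry is the same at both points.
E₂ = E₁ · (r₁/r₂)³ = 10.7 · (8.09/16.9)³.
(r₁/r₂)³ = (0.4787)³ = 0.1097.
E₂ ≈ 1.174 N/C.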